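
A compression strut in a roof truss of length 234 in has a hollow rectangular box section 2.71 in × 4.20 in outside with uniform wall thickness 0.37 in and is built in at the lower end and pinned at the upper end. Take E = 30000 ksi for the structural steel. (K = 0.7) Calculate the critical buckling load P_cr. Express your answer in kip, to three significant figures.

P_cr ≈ 52.5 kip

Inner dimensions: h_i = 4.20 − 2×0.37 = 3.460 in, b_i = 2.71 − 2×0.37 = 1.970 in
Weak-axis I_min = (h_o·b_o³ − h_i·b_i³)/12 with b_o = 2.71, b_i = 1.970 in (shorter outer/inner sides).
I_min = (4.20×2.71³ − 3.460×1.970³)/12 = 4.761 in⁴
Effective length L_e = K·L = 0.7 × 234 = 163.8 in
P_cr = π²EI / L_e² = π² × 30000×10³ × 4.761 / 163.8² = 5.255×10^4 lb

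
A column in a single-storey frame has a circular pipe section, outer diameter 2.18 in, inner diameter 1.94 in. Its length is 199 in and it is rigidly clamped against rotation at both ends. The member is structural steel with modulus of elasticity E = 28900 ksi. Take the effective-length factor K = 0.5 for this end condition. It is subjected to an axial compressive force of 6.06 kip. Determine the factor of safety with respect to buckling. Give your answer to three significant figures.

n ≈ 1.97

d_o = 2.18 in, d_i = 1.94 in
I = π(d_o⁴ − d_i⁴)/64 = π(2.18⁴ − 1.940⁴)/64 = 0.4133 in⁴
Effective length L_e = K·L = 0.5 × 199 = 99.50 in
P_cr = π²EI / L_e² = π² × 28900×10³ × 0.4133 / 99.50² = 1.191×10^4 lb
Factor of safety n = P_cr / P = 11.909 / 6.06 = 1.97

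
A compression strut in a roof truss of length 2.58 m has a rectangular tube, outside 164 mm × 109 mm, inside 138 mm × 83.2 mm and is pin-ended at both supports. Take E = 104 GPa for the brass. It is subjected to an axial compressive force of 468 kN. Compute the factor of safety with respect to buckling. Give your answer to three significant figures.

n ≈ 3.65

Weak-axis I_min = (h_o·b_o³ − h_i·b_i³)/12 with b_o = 109, b_i = 83.20 mm (shorter outer/inner sides).
I_min = (164×109³ − 138.0×83.20³)/12 = 1.108×10^7 mm⁴
I = 1.108×10^7 mm⁴ = 1.108×10^-5 m⁴
Effective length L_e = K·L = 1 × 2.58 = 2.580 m
P_cr = π²EI / L_e² = π² × 104×10⁹ × 1.108×10^-5 / 2.580² = 1.708×10^6 N
Factor of safety n = P_cr / P = 1707.9 / 468 = 3.65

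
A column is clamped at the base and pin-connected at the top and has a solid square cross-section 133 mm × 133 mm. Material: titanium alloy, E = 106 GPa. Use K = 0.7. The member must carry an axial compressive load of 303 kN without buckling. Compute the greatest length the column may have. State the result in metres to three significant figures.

L_max ≈ 13.6 m

I = a⁴/12 = 133⁴/12 = 2.608×10^7 mm⁴
I = 2.608×10^-5 m⁴
At the buckling limit P_cr = P = 3.030×10^5 N
From P_cr = π²EI/(K·L)²:  L = (1/K)·√(π²EI/P_cr) = (1/0.7)·√(π²×1.06×10^11×2.608×10^-5/3.030×10^5)
L = 13.6 m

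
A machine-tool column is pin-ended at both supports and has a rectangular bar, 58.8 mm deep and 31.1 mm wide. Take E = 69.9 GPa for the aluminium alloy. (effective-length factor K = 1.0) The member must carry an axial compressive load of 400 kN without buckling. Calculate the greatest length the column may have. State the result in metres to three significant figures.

L_max ≈ 0.504 m

Buckling occurs about the weak axis: I_min = h·b³/12 with b = 31.1 mm (the shorter side).
I_min = 58.8×31.1³/12 = 1.474×10^5 mm⁴
I = 1.474×10^-7 m⁴
At the buckling limit P_cr = P = 4.000×10^5 N
From P_cr = π²EI/(K·L)²:  L = (1/K)·√(π²EI/P_cr) = (1/1)·√(π²×6.99×10^10×1.474×10^-7/4.000×10^5)
L = 0.504 m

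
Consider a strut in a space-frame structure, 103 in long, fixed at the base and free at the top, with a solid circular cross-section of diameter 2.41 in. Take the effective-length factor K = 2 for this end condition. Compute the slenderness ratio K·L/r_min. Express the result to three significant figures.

For a solid circle r = d/4 = 2.41/4 = 0.6025 in
L_e = K·L = 2 × 103 = 206.0 in
λ = L_e / r_min = 206.00 / 0.6025 = 342

λ ≈ 342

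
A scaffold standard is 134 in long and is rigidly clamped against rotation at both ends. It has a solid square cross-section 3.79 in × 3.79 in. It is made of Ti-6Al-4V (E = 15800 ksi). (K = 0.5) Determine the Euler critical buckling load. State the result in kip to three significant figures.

I = a⁴/12 = 3.79⁴/12 = 17.19 in⁴
Effective length L_e = K·L = 0.5 × 134 = 67.00 in
P_cr = π²EI / L_e² = π² × 15800×10³ × 17.19 / 67.00² = 5.973×10^5 lb

P_cr ≈ 597 kip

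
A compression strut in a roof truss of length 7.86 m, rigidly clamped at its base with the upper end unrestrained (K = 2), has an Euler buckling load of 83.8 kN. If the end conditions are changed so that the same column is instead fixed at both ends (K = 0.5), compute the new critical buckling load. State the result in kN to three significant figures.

P_cr ∝ 1/K², so P_cr,new = P_cr,old × (K_old/K_new)² = 83.8 × (2/0.5)²
= 83.8 × 16.00 = 1340 kN

P_cr ≈ 1340 kN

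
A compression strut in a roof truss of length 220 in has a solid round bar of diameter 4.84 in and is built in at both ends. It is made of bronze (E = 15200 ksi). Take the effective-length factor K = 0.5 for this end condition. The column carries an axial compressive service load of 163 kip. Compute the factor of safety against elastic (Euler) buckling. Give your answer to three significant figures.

n ≈ 2.05

I = πd⁴/64 = π×4.84⁴/64 = 26.94 in⁴
Effective length L_e = K·L = 0.5 × 220 = 110.0 in
P_cr = π²EI / L_e² = π² × 15200×10³ × 26.94 / 110.0² = 3.340×10^5 lb
Factor of safety n = P_cr / P = 333.97 / 163 = 2.05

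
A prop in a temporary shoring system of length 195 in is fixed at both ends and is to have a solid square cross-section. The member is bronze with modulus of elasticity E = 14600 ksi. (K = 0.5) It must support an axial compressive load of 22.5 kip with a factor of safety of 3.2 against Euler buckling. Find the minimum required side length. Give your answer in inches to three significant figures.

Required P_cr = n·P = 3.2 × 22.5 = 72.00 kip
L_e = K·L = 0.5 × 195 = 97.50 in
Required I = P_cr·L_e²/(π²E) = 7.200×10^4 × 97.50² / (π² × 1.46×10^7) = 4.750 in⁴
Solid square: I = a⁴/12  ⇒  a = (12I)^(1/4) = (12×4.750)^(1/4) = 2.75 in

a ≈ 2.75 in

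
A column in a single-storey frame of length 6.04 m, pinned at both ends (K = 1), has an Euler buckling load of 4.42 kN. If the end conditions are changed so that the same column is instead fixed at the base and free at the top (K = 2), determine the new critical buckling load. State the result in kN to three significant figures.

P_cr ∝ 1/K², so P_cr,new = P_cr,old × (K_old/K_new)² = 4.42 × (1/2)²
= 4.42 × 0.2500 = 1.10 kN

P_cr ≈ 1.10 kN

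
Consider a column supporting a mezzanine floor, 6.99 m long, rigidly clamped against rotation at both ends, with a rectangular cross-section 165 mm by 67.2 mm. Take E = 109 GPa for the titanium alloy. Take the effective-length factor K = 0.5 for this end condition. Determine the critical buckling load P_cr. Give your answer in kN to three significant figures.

P_cr ≈ 367 kN

Buckling occurs about the weak axis: I_min = h·b³/12 with b = 67.2 mm (the shorter side).
I_min = 165×67.2³/12 = 4.173×10^6 mm⁴
I = 4.173×10^6 mm⁴ = 4.173×10^-6 m⁴
Effective length L_e = K·L = 0.5 × 6.99 = 3.495 m
P_cr = π²EI / L_e² = π² × 109×10⁹ × 4.173×10^-6 / 3.495² = 3.675×10^5 N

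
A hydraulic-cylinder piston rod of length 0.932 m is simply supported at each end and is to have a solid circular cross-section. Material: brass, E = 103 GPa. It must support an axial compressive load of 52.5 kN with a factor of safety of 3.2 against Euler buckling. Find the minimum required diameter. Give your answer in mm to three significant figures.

d ≈ 41.4 mm

Required P_cr = n·P = 3.2 × 52.5 = 168.0 kN
L_e = K·L = 1 × 0.932 = 0.9320 m
Required I = P_cr·L_e²/(π²E) = 1.680×10^5 × 0.9320² / (π² × 1.03×10^11) = 1.436×10^-7 m⁴
I_req = 1.436×10^5 mm⁴
Solid circle: I = πd⁴/64  ⇒  d = (64I/π)^(1/4) = (64×1.436×10^5/π)^(1/4) = 41.4 mm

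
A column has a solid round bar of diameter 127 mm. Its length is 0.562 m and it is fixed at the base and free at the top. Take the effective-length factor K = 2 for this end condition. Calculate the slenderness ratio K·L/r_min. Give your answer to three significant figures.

λ ≈ 35.4

For a solid circle r = d/4 = 127/4 = 31.75 mm
L_e = K·L = 2 × 0.562 m = 1.124 m = 1124.0 mm
λ = L_e / r_min = 1124.0 / 31.75 = 35.4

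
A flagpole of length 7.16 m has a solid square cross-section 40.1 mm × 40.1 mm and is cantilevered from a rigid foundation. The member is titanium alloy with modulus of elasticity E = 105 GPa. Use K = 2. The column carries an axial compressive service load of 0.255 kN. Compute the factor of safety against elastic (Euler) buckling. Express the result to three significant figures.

I = a⁴/12 = 40.1⁴/12 = 2.155×10^5 mm⁴
I = 2.155×10^5 mm⁴ = 2.155×10^-7 m⁴
Effective length L_e = K·L = 2 × 7.16 = 14.32 m
P_cr = π²EI / L_e² = π² × 105×10⁹ × 2.155×10^-7 / 14.32² = 1.089×10^3 N
Factor of safety n = P_cr / P = 1.0889 / 0.255 = 4.27

n ≈ 4.27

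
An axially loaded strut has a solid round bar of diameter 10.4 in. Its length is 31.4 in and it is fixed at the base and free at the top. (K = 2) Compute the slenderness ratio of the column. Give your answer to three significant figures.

λ ≈ 24.2

For a solid circle r = d/4 = 10.4/4 = 2.600 in
L_e = K·L = 2 × 31.4 = 62.80 in
λ = L_e / r_min = 62.800 / 2.600 = 24.2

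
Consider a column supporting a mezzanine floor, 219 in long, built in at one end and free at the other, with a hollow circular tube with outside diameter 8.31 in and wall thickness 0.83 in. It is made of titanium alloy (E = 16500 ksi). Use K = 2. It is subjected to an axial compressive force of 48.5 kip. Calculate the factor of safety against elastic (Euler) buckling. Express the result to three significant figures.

Inner diameter d_i = 8.31 − 2×0.83 = 6.650 in
I = π(d_o⁴ − d_i⁴)/64 = π(8.31⁴ − 6.650⁴)/64 = 138.1 in⁴
Effective length L_e = K·L = 2 × 219 = 438.0 in
P_cr = π²EI / L_e² = π² × 16500×10³ × 138.1 / 438.0² = 1.172×10^5 lb
Factor of safety n = P_cr / P = 117.22 / 48.5 = 2.42

n ≈ 2.42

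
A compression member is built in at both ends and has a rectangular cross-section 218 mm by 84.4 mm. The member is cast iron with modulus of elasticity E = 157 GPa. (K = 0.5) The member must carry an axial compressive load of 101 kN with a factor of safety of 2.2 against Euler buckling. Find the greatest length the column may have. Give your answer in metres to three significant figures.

Buckling occurs about the weak axis: I_min = h·b³/12 with b = 84.4 mm (the shorter side).
I_min = 218×84.4³/12 = 1.092×10^7 mm⁴
I = 1.092×10^-5 m⁴
Required critical load P_cr = n·P = 2.2 × 101 = 222.2 kN = 2.222×10^5 N
From P_cr = π²EI/(K·L)²:  L = (1/K)·√(π²EI/P_cr) = (1/0.5)·√(π²×1.57×10^11×1.092×10^-5/2.222×10^5)
L = 17.5 m

L_max ≈ 17.5 m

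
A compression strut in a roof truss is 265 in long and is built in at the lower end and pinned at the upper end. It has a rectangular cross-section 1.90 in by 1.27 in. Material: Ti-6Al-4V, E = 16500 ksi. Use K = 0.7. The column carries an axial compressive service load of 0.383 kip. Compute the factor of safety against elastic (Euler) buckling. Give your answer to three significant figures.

n ≈ 4.01

Buckling occurs about the weak axis: I_min = h·b³/12 with b = 1.27 in (the shorter side).
I_min = 1.90×1.27³/12 = 0.3243 in⁴
Effective length L_e = K·L = 0.7 × 265 = 185.5 in
P_cr = π²EI / L_e² = π² × 16500×10³ × 0.3243 / 185.5² = 1.535×10^3 lb
Factor of safety n = P_cr / P = 1.5349 / 0.383 = 4.01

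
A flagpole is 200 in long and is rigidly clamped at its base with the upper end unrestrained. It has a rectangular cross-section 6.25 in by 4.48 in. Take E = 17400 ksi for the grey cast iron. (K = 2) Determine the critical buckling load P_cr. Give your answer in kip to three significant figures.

Buckling occurs about the weak axis: I_min = h·b³/12 with b = 4.48 in (the shorter side).
I_min = 6.25×4.48³/12 = 46.83 in⁴
Effective length L_e = K·L = 2 × 200 = 400.0 in
P_cr = π²EI / L_e² = π² × 17400×10³ × 46.83 / 400.0² = 5.026×10^4 lb

P_cr ≈ 50.3 kip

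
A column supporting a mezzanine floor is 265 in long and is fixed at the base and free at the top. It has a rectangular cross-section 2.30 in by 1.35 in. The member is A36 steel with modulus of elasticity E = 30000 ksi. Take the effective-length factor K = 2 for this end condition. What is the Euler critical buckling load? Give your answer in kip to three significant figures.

P_cr ≈ 0.497 kip

Buckling occurs about the weak axis: I_min = h·b³/12 with b = 1.35 in (the shorter side).
I_min = 2.30×1.35³/12 = 0.4716 in⁴
Effective length L_e = K·L = 2 × 265 = 530.0 in
P_cr = π²EI / L_e² = π² × 30000×10³ × 0.4716 / 530.0² = 497.1 lb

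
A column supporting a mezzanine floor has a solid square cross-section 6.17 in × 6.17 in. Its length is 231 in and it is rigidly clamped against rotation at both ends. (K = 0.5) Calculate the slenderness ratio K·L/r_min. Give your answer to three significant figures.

λ ≈ 64.8

For a square r = a/√12 = 6.17/√12 = 1.781 in
L_e = K·L = 0.5 × 231 = 115.5 in
λ = L_e / r_min = 115.50 / 1.781 = 64.8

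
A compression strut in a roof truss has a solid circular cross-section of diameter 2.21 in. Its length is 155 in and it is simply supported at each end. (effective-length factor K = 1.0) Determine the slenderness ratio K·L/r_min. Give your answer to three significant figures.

λ ≈ 281

For a solid circle r = d/4 = 2.21/4 = 0.5525 in
L_e = K·L = 1 × 155 = 155.0 in
λ = L_e / r_min = 155.00 / 0.5525 = 281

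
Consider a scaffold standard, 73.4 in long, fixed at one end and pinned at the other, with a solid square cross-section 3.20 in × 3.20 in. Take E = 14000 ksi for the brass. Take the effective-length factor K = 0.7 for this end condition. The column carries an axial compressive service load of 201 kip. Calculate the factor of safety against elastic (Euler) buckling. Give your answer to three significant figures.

I = a⁴/12 = 3.20⁴/12 = 8.738 in⁴
Effective length L_e = K·L = 0.7 × 73.4 = 51.38 in
P_cr = π²EI / L_e² = π² × 14000×10³ × 8.738 / 51.38² = 4.574×10^5 lb
Factor of safety n = P_cr / P = 457.36 / 201 = 2.28

n ≈ 2.28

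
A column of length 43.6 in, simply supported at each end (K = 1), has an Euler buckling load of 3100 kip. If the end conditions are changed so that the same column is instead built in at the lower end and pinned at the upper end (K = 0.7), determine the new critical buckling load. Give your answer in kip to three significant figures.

P_cr ∝ 1/K², so P_cr,new = P_cr,old × (K_old/K_new)² = 3100 × (1/0.7)²
= 3100 × 2.041 = 6330 kip

P_cr ≈ 6330 kip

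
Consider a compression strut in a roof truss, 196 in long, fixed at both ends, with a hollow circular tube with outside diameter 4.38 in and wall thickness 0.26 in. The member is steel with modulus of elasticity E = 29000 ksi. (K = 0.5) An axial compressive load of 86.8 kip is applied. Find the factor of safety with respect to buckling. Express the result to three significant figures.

Inner diameter d_i = 4.38 − 2×0.26 = 3.860 in
I = π(d_o⁴ − d_i⁴)/64 = π(4.38⁴ − 3.860⁴)/64 = 7.169 in⁴
Effective length L_e = K·L = 0.5 × 196 = 98.00 in
P_cr = π²EI / L_e² = π² × 29000×10³ × 7.169 / 98.00² = 2.136×10^5 lb
Factor of safety n = P_cr / P = 213.65 / 86.8 = 2.46

n ≈ 2.46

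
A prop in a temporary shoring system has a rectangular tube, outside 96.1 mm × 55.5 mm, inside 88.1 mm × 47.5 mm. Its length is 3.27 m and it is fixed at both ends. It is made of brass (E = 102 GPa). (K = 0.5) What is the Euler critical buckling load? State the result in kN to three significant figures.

P_cr ≈ 219 kN

Weak-axis I_min = (h_o·b_o³ − h_i·b_i³)/12 with b_o = 55.5, b_i = 47.50 mm (shorter outer/inner sides).
I_min = (96.1×55.5³ − 88.10×47.50³)/12 = 5.822×10^5 mm⁴
I = 5.822×10^5 mm⁴ = 5.822×10^-7 m⁴
Effective length L_e = K·L = 0.5 × 3.27 = 1.635 m
P_cr = π²EI / L_e² = π² × 102×10⁹ × 5.822×10^-7 / 1.635² = 2.193×10^5 N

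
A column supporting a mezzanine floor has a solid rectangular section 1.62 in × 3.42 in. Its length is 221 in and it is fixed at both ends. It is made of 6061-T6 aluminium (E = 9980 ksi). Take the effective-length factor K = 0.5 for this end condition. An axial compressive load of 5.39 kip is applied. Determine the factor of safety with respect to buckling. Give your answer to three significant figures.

Buckling occurs about the weak axis: I_min = h·b³/12 with b = 1.62 in (the shorter side).
I_min = 3.42×1.62³/12 = 1.212 in⁴
Effective length L_e = K·L = 0.5 × 221 = 110.5 in
P_cr = π²EI / L_e² = π² × 9980×10³ × 1.212 / 110.5² = 9.775×10^3 lb
Factor of safety n = P_cr / P = 9.7745 / 5.39 = 1.81

n ≈ 1.81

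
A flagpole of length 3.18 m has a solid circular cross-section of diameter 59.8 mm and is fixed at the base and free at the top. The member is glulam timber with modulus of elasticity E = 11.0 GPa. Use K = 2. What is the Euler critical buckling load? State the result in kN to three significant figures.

P_cr ≈ 1.68 kN

I = πd⁴/64 = π×59.8⁴/64 = 6.277×10^5 mm⁴
I = 6.277×10^5 mm⁴ = 6.277×10^-7 m⁴
Effective length L_e = K·L = 2 × 3.18 = 6.360 m
P_cr = π²EI / L_e² = π² × 11.0×10⁹ × 6.277×10^-7 / 6.360² = 1.685×10^3 N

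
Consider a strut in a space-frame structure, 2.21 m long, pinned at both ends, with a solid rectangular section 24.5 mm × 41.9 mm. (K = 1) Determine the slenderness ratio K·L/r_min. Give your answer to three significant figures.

λ ≈ 312

Buckling occurs about the weak axis: I_min = h·b³/12 with b = 24.5 mm (the shorter side).
I_min = 41.9×24.5³/12 = 5.135×10^4 mm⁴
A = 1.027×10^3 mm²;  r_min = √(I/A) = √(5.135×10^4/1.027×10^3) = 7.073 mm
L_e = K·L = 1 × 2.21 m = 2.210 m = 2210.0 mm
λ = L_e / r_min = 2210.0 / 7.073 = 312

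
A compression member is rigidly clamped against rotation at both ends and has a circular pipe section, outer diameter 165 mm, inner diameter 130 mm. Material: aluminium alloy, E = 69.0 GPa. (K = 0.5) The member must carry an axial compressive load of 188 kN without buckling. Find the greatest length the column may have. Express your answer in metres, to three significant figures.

d_o = 165 mm, d_i = 130 mm
I = π(d_o⁴ − d_i⁴)/64 = π(165⁴ − 130.0⁴)/64 = 2.236×10^7 mm⁴
I = 2.236×10^-5 m⁴
At the buckling limit P_cr = P = 1.880×10^5 N
From P_cr = π²EI/(K·L)²:  L = (1/K)·√(π²EI/P_cr) = (1/0.5)·√(π²×6.90×10^10×2.236×10^-5/1.880×10^5)
L = 18.0 m

L_max ≈ 18.0 m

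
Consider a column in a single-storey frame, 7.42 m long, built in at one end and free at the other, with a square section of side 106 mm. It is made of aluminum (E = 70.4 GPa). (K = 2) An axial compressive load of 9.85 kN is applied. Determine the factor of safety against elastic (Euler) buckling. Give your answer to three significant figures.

I = a⁴/12 = 106⁴/12 = 1.052×10^7 mm⁴
I = 1.052×10^7 mm⁴ = 1.052×10^-5 m⁴
Effective length L_e = K·L = 2 × 7.42 = 14.84 m
P_cr = π²EI / L_e² = π² × 70.4×10⁹ × 1.052×10^-5 / 14.84² = 3.319×10^4 N
Factor of safety n = P_cr / P = 33.193 / 9.85 = 3.37

n ≈ 3.37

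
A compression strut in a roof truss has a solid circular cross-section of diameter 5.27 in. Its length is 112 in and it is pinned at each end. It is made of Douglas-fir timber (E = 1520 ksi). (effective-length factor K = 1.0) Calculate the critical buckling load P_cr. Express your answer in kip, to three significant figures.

P_cr ≈ 45.3 kip

I = πd⁴/64 = π×5.27⁴/64 = 37.86 in⁴
Effective length L_e = K·L = 1 × 112 = 112.0 in
P_cr = π²EI / L_e² = π² × 1520×10³ × 37.86 / 112.0² = 4.528×10^4 lb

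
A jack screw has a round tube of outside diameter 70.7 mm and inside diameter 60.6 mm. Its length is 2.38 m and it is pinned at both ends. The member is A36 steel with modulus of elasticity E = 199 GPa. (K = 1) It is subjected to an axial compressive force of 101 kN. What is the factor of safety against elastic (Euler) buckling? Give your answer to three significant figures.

d_o = 70.7 mm, d_i = 60.6 mm
I = π(d_o⁴ − d_i⁴)/64 = π(70.7⁴ − 60.60⁴)/64 = 5.644×10^5 mm⁴
I = 5.644×10^5 mm⁴ = 5.644×10^-7 m⁴
Effective length L_e = K·L = 1 × 2.38 = 2.380 m
P_cr = π²EI / L_e² = π² × 199×10⁹ × 5.644×10^-7 / 2.380² = 1.957×10^5 N
Factor of safety n = P_cr / P = 195.71 / 101 = 1.94

n ≈ 1.94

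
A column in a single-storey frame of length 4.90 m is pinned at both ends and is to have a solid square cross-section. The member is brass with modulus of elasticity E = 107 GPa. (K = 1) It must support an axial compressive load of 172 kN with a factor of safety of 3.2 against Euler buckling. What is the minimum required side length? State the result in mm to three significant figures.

a ≈ 111 mm

Required P_cr = n·P = 3.2 × 172 = 550.4 kN
L_e = K·L = 1 × 4.90 = 4.900 m
Required I = P_cr·L_e²/(π²E) = 5.504×10^5 × 4.900² / (π² × 1.07×10^11) = 1.251×10^-5 m⁴
I_req = 1.251×10^7 mm⁴
Solid square: I = a⁴/12  ⇒  a = (12I)^(1/4) = (12×1.251×10^7)^(1/4) = 111 mm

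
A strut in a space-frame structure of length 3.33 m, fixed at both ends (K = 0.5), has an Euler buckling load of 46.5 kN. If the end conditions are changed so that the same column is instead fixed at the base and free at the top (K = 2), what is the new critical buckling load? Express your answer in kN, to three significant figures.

P_cr ≈ 2.91 kN

P_cr ∝ 1/K², so P_cr,new = P_cr,old × (K_old/K_new)² = 46.5 × (0.5/2)²
= 46.5 × 0.06250 = 2.91 kN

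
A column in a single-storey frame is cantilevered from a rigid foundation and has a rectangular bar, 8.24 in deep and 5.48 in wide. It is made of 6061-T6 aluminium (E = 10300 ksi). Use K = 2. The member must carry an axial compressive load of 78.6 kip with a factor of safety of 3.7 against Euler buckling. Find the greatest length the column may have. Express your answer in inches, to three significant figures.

Buckling occurs about the weak axis: I_min = h·b³/12 with b = 5.48 in (the shorter side).
I_min = 8.24×5.48³/12 = 113.0 in⁴
Required critical load P_cr = n·P = 3.7 × 78.6 = 290.8 kip = 2.908×10^5 lb
From P_cr = π²EI/(K·L)²:  L = (1/K)·√(π²EI/P_cr) = (1/2)·√(π²×1.03×10^7×113.0/2.908×10^5)
L = 99.4 in

L_max ≈ 99.4 in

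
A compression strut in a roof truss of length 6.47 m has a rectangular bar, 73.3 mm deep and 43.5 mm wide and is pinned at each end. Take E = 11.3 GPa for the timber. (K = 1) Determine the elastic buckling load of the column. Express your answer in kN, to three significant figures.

P_cr ≈ 1.34 kN

Buckling occurs about the weak axis: I_min = h·b³/12 with b = 43.5 mm (the shorter side).
I_min = 73.3×43.5³/12 = 5.028×10^5 mm⁴
I = 5.028×10^5 mm⁴ = 5.028×10^-7 m⁴
Effective length L_e = K·L = 1 × 6.47 = 6.470 m
P_cr = π²EI / L_e² = π² × 11.3×10⁹ × 5.028×10^-7 / 6.470² = 1.340×10^3 N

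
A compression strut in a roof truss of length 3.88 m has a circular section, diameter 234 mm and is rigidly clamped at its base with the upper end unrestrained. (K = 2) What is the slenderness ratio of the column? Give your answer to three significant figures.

λ ≈ 133

For a solid circle r = d/4 = 234/4 = 58.50 mm
L_e = K·L = 2 × 3.88 m = 7.760 m = 7760.0 mm
λ = L_e / r_min = 7760.0 / 58.50 = 133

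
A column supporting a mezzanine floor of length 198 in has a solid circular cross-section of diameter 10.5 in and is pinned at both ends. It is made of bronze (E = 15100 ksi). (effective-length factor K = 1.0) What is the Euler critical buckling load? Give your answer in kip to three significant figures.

I = πd⁴/64 = π×10.5⁴/64 = 596.7 in⁴
Effective length L_e = K·L = 1 × 198 = 198.0 in
P_cr = π²EI / L_e² = π² × 15100×10³ × 596.7 / 198.0² = 2.268×10^6 lb

P_cr ≈ 2270 kip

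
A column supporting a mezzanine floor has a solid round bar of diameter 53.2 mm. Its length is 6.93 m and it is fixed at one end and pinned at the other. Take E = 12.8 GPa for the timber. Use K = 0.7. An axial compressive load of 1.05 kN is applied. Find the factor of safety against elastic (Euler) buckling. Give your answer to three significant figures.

I = πd⁴/64 = π×53.2⁴/64 = 3.932×10^5 mm⁴
I = 3.932×10^5 mm⁴ = 3.932×10^-7 m⁴
Effective length L_e = K·L = 0.7 × 6.93 = 4.851 m
P_cr = π²EI / L_e² = π² × 12.8×10⁹ × 3.932×10^-7 / 4.851² = 2.111×10^3 N
Factor of safety n = P_cr / P = 2.1109 / 1.05 = 2.01

n ≈ 2.01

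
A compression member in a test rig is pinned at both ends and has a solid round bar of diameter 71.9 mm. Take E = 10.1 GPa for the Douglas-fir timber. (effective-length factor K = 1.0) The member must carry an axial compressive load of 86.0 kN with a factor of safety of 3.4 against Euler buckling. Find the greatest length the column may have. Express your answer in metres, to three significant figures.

I = πd⁴/64 = π×71.9⁴/64 = 1.312×10^6 mm⁴
I = 1.312×10^-6 m⁴
Required critical load P_cr = n·P = 3.4 × 86.0 = 292.4 kN = 2.924×10^5 N
From P_cr = π²EI/(K·L)²:  L = (1/K)·√(π²EI/P_cr) = (1/1)·√(π²×1.01×10^10×1.312×10^-6/2.924×10^5)
L = 0.669 m

L_max ≈ 0.669 m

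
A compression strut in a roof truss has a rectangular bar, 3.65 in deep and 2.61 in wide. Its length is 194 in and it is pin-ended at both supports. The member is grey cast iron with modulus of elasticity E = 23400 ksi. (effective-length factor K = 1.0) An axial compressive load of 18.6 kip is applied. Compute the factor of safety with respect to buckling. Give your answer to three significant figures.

Buckling occurs about the weak axis: I_min = h·b³/12 with b = 2.61 in (the shorter side).
I_min = 3.65×2.61³/12 = 5.408 in⁴
Effective length L_e = K·L = 1 × 194 = 194.0 in
P_cr = π²EI / L_e² = π² × 23400×10³ × 5.408 / 194.0² = 3.319×10^4 lb
Factor of safety n = P_cr / P = 33.185 / 18.6 = 1.78

n ≈ 1.78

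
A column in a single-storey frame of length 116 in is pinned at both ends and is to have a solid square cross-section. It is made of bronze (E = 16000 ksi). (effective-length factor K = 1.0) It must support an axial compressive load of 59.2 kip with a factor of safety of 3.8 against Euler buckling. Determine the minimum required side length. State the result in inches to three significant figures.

Required P_cr = n·P = 3.8 × 59.2 = 225.0 kip
L_e = K·L = 1 × 116 = 116.0 in
Required I = P_cr·L_e²/(π²E) = 2.250×10^5 × 116.0² / (π² × 1.60×10^7) = 19.17 in⁴
Solid square: I = a⁴/12  ⇒  a = (12I)^(1/4) = (12×19.17)^(1/4) = 3.89 in

a ≈ 3.89 in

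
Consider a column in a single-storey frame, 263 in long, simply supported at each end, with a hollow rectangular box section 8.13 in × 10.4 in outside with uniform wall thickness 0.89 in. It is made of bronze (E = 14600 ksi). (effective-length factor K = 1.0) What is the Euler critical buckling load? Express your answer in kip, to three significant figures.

P_cr ≈ 587 kip

Inner dimensions: h_i = 10.4 − 2×0.89 = 8.620 in, b_i = 8.13 − 2×0.89 = 6.350 in
Weak-axis I_min = (h_o·b_o³ − h_i·b_i³)/12 with b_o = 8.13, b_i = 6.350 in (shorter outer/inner sides).
I_min = (10.4×8.13³ − 8.620×6.350³)/12 = 281.8 in⁴
Effective length L_e = K·L = 1 × 263 = 263.0 in
P_cr = π²EI / L_e² = π² × 14600×10³ × 281.8 / 263.0² = 5.870×10^5 lb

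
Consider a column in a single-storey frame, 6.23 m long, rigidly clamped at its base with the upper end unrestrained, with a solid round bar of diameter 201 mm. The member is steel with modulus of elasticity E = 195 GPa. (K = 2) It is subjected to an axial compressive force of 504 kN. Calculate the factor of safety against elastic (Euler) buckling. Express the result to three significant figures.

n ≈ 1.97

I = πd⁴/64 = π×201⁴/64 = 8.012×10^7 mm⁴
I = 8.012×10^7 mm⁴ = 8.012×10^-5 m⁴
Effective length L_e = K·L = 2 × 6.23 = 12.46 m
P_cr = π²EI / L_e² = π² × 195×10⁹ × 8.012×10^-5 / 12.46² = 9.932×10^5 N
Factor of safety n = P_cr / P = 993.24 / 504 = 1.97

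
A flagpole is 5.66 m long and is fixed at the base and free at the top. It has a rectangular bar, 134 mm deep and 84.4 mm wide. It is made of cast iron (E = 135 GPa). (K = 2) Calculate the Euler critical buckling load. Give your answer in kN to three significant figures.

Buckling occurs about the weak axis: I_min = h·b³/12 with b = 84.4 mm (the shorter side).
I_min = 134×84.4³/12 = 6.714×10^6 mm⁴
I = 6.714×10^6 mm⁴ = 6.714×10^-6 m⁴
Effective length L_e = K·L = 2 × 5.66 = 11.32 m
P_cr = π²EI / L_e² = π² × 135×10⁹ × 6.714×10^-6 / 11.32² = 6.981×10^4 N

P_cr ≈ 69.8 kN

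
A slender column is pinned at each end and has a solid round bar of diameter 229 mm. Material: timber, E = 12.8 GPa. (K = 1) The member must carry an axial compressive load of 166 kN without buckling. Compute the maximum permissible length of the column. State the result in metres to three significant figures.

I = πd⁴/64 = π×229⁴/64 = 1.350×10^8 mm⁴
I = 1.350×10^-4 m⁴
At the buckling limit P_cr = P = 1.660×10^5 N
From P_cr = π²EI/(K·L)²:  L = (1/K)·√(π²EI/P_cr) = (1/1)·√(π²×1.28×10^10×1.350×10^-4/1.660×10^5)
L = 10.1 m

L_max ≈ 10.1 m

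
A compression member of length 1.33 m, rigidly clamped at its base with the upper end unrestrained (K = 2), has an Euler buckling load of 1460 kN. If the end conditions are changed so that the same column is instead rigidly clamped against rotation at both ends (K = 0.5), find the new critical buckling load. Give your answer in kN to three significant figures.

P_cr ≈ 23400 kN

P_cr ∝ 1/K², so P_cr,new = P_cr,old × (K_old/K_new)² = 1460 × (2/0.5)²
= 1460 × 16.00 = 23400 kN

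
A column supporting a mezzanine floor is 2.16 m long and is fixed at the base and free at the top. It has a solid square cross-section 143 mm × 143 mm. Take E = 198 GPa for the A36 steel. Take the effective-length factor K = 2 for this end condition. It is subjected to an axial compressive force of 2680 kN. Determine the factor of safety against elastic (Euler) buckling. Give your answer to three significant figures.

n ≈ 1.36

I = a⁴/12 = 143⁴/12 = 3.485×10^7 mm⁴
I = 3.485×10^7 mm⁴ = 3.485×10^-5 m⁴
Effective length L_e = K·L = 2 × 2.16 = 4.320 m
P_cr = π²EI / L_e² = π² × 198×10⁹ × 3.485×10^-5 / 4.320² = 3.649×10^6 N
Factor of safety n = P_cr / P = 3648.9 / 2680 = 1.36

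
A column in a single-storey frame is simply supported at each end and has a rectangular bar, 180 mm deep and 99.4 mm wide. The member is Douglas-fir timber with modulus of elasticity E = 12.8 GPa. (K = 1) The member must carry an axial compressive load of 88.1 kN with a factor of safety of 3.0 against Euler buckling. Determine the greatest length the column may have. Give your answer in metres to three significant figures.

Buckling occurs about the weak axis: I_min = h·b³/12 with b = 99.4 mm (the shorter side).
I_min = 180×99.4³/12 = 1.473×10^7 mm⁴
I = 1.473×10^-5 m⁴
Required critical load P_cr = n·P = 3.0 × 88.1 = 264.3 kN = 2.643×10^5 N
From P_cr = π²EI/(K·L)²:  L = (1/K)·√(π²EI/P_cr) = (1/1)·√(π²×1.28×10^10×1.473×10^-5/2.643×10^5)
L = 2.65 m

L_max ≈ 2.65 m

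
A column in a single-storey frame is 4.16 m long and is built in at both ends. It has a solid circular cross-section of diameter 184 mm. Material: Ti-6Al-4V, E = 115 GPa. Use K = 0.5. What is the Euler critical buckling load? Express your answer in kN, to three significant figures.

P_cr ≈ 14800 kN

I = πd⁴/64 = π×184⁴/64 = 5.627×10^7 mm⁴
I = 5.627×10^7 mm⁴ = 5.627×10^-5 m⁴
Effective length L_e = K·L = 0.5 × 4.16 = 2.080 m
P_cr = π²EI / L_e² = π² × 115×10⁹ × 5.627×10^-5 / 2.080² = 1.476×10^7 N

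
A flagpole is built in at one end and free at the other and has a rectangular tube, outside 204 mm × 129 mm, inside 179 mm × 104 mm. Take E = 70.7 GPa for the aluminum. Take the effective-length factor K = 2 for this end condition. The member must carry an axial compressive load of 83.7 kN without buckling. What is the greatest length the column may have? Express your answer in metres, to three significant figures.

L_max ≈ 6.41 m

Weak-axis I_min = (h_o·b_o³ − h_i·b_i³)/12 with b_o = 129, b_i = 104.0 mm (shorter outer/inner sides).
I_min = (204×129³ − 179.0×104.0³)/12 = 1.971×10^7 mm⁴
I = 1.971×10^-5 m⁴
At the buckling limit P_cr = P = 8.370×10^4 N
From P_cr = π²EI/(K·L)²:  L = (1/K)·√(π²EI/P_cr) = (1/2)·√(π²×7.07×10^10×1.971×10^-5/8.370×10^4)
L = 6.41 m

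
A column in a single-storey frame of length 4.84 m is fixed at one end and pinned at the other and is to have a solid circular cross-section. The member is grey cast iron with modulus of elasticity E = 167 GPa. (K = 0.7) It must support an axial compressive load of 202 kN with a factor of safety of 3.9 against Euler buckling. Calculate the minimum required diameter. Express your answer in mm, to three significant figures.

d ≈ 103 mm

Required P_cr = n·P = 3.9 × 202 = 787.8 kN
L_e = K·L = 0.7 × 4.84 = 3.388 m
Required I = P_cr·L_e²/(π²E) = 7.878×10^5 × 3.388² / (π² × 1.67×10^11) = 5.486×10^-6 m⁴
I_req = 5.486×10^6 mm⁴
Solid circle: I = πd⁴/64  ⇒  d = (64I/π)^(1/4) = (64×5.486×10^6/π)^(1/4) = 103 mm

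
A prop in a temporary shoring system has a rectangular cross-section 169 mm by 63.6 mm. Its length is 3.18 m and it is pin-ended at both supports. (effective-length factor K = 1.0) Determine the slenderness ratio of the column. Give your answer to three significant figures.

λ ≈ 173

For a rectangle r_min = b/√12 = 63.6/√12 = 18.36 mm
L_e = K·L = 1 × 3.18 m = 3.180 m = 3180.0 mm
λ = L_e / r_min = 3180.0 / 18.36 = 173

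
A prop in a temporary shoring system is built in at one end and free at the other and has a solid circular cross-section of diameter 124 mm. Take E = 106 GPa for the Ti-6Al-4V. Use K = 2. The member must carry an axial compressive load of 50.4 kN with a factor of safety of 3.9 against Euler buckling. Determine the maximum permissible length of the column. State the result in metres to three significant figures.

I = πd⁴/64 = π×124⁴/64 = 1.161×10^7 mm⁴
I = 1.161×10^-5 m⁴
Required critical load P_cr = n·P = 3.9 × 50.4 = 196.6 kN = 1.966×10^5 N
From P_cr = π²EI/(K·L)²:  L = (1/K)·√(π²EI/P_cr) = (1/2)·√(π²×1.06×10^11×1.161×10^-5/1.966×10^5)
L = 3.93 m

L_max ≈ 3.93 m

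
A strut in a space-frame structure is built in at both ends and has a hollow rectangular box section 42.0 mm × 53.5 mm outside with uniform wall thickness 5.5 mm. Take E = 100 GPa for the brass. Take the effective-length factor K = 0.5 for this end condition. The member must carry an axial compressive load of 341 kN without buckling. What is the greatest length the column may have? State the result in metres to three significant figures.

L_max ≈ 1.61 m

Inner dimensions: h_i = 53.5 − 2×5.5 = 42.50 mm, b_i = 42.0 − 2×5.5 = 31.00 mm
Weak-axis I_min = (h_o·b_o³ − h_i·b_i³)/12 with b_o = 42.0, b_i = 31.00 mm (shorter outer/inner sides).
I_min = (53.5×42.0³ − 42.50×31.00³)/12 = 2.248×10^5 mm⁴
I = 2.248×10^-7 m⁴
At the buckling limit P_cr = P = 3.410×10^5 N
From P_cr = π²EI/(K·L)²:  L = (1/K)·√(π²EI/P_cr) = (1/0.5)·√(π²×1.00×10^11×2.248×10^-7/3.410×10^5)
L = 1.61 m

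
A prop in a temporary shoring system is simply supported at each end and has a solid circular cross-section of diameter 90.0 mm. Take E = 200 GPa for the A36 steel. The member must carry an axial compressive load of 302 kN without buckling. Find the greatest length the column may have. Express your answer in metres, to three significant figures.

L_max ≈ 4.59 m

I = πd⁴/64 = π×90.0⁴/64 = 3.221×10^6 mm⁴
I = 3.221×10^-6 m⁴
At the buckling limit P_cr = P = 3.020×10^5 N
From P_cr = π²EI/(K·L)²:  L = (1/K)·√(π²EI/P_cr) = (1/1)·√(π²×2.00×10^11×3.221×10^-6/3.020×10^5)
L = 4.59 m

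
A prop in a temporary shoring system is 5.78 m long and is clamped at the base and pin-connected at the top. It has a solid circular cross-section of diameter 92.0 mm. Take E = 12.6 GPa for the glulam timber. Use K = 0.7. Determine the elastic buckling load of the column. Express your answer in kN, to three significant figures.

P_cr ≈ 26.7 kN

I = πd⁴/64 = π×92.0⁴/64 = 3.517×10^6 mm⁴
I = 3.517×10^6 mm⁴ = 3.517×10^-6 m⁴
Effective length L_e = K·L = 0.7 × 5.78 = 4.046 m
P_cr = π²EI / L_e² = π² × 12.6×10⁹ × 3.517×10^-6 / 4.046² = 2.671×10^4 N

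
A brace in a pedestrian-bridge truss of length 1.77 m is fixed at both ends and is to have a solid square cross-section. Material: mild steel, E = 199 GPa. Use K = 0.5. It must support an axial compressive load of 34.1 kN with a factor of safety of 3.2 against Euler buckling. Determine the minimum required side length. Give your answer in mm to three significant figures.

Required P_cr = n·P = 3.2 × 34.1 = 109.1 kN
L_e = K·L = 0.5 × 1.77 = 0.8850 m
Required I = P_cr·L_e²/(π²E) = 1.091×10^5 × 0.8850² / (π² × 1.99×10^11) = 4.351×10^-8 m⁴
I_req = 4.351×10^4 mm⁴
Solid square: I = a⁴/12  ⇒  a = (12I)^(1/4) = (12×4.351×10^4)^(1/4) = 26.9 mm

a ≈ 26.9 mm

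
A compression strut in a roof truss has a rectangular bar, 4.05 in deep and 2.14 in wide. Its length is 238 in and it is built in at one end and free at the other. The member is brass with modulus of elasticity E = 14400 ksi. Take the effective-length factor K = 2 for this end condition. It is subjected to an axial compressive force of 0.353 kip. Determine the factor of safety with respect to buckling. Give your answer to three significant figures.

n ≈ 5.88

Buckling occurs about the weak axis: I_min = h·b³/12 with b = 2.14 in (the shorter side).
I_min = 4.05×2.14³/12 = 3.308 in⁴
Effective length L_e = K·L = 2 × 238 = 476.0 in
P_cr = π²EI / L_e² = π² × 14400×10³ × 3.308 / 476.0² = 2.075×10^3 lb
Factor of safety n = P_cr / P = 2.0747 / 0.353 = 5.88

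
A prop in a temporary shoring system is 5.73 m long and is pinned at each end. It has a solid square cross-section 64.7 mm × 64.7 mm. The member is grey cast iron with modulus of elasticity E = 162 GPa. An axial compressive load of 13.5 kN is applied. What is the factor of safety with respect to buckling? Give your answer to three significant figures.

n ≈ 5.27

I = a⁴/12 = 64.7⁴/12 = 1.460×10^6 mm⁴
I = 1.460×10^6 mm⁴ = 1.460×10^-6 m⁴
Effective length L_e = K·L = 1 × 5.73 = 5.730 m
P_cr = π²EI / L_e² = π² × 162×10⁹ × 1.460×10^-6 / 5.730² = 7.111×10^4 N
Factor of safety n = P_cr / P = 71.112 / 13.5 = 5.27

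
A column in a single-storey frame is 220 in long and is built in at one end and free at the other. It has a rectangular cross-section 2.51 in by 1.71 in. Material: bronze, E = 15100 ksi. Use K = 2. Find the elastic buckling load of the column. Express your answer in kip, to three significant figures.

Buckling occurs about the weak axis: I_min = h·b³/12 with b = 1.71 in (the shorter side).
I_min = 2.51×1.71³/12 = 1.046 in⁴
Effective length L_e = K·L = 2 × 220 = 440.0 in
P_cr = π²EI / L_e² = π² × 15100×10³ × 1.046 / 440.0² = 805.1 lb

P_cr ≈ 0.805 kip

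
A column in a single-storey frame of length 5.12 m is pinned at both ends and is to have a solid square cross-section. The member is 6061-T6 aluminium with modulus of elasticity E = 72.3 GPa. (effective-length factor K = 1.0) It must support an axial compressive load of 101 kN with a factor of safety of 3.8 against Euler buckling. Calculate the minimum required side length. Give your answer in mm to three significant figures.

Required P_cr = n·P = 3.8 × 101 = 383.8 kN
L_e = K·L = 1 × 5.12 = 5.120 m
Required I = P_cr·L_e²/(π²E) = 3.838×10^5 × 5.120² / (π² × 7.23×10^10) = 1.410×10^-5 m⁴
I_req = 1.410×10^7 mm⁴
Solid square: I = a⁴/12  ⇒  a = (12I)^(1/4) = (12×1.410×10^7)^(1/4) = 114 mm

a ≈ 114 mm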